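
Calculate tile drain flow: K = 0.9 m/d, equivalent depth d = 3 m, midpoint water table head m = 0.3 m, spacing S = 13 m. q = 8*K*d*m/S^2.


q = 8*K*d*m/S^2
q = 8*0.9*3*0.3/13^2
q = 6.4800 / 169

0.0383 m/d


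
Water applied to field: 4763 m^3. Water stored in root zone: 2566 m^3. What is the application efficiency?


Ea = V_root / V_field * 100 = 2566 / 4763 * 100 = 53.8736%

53.8736 %


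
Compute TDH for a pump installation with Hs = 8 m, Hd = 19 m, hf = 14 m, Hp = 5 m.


TDH = Hs + Hd + hf + Hp = 8 + 19 + 14 + 5 = 46

46 m


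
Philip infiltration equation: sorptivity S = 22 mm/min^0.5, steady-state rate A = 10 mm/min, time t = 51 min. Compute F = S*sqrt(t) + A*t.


F = S*sqrt(t) + A*t
F = 22*sqrt(51) + 10*51
F = 22*7.141428 + 510

667.1114 mm


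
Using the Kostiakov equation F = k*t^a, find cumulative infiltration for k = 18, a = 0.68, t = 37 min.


F = k * t^a = 18 * 37^0.68
F = 18 * 11.651375

209.7248 mm


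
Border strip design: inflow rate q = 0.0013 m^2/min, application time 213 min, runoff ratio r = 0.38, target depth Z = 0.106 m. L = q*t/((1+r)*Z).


L = q*t/((1+r)*Z)
L = 0.0013*213/((1+0.38)*0.106)
L = 0.2769/0.14628

1.8929 m


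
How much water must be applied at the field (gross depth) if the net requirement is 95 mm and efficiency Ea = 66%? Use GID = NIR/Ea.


Ea = 66% = 0.66
GID = NIR / Ea = 95 / 0.66 = 143.9394 mm

143.9394 mm


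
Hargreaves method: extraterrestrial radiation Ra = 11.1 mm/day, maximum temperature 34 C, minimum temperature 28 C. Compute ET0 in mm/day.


Tmean = (Tmax + Tmin)/2 = (34 + 28)/2 = 31.0
ET0 = 0.0023 * 11.1 * (31.0 + 17.8) * sqrt(34 - 28)
ET0 = 0.0023 * 11.1 * 48.8 * 2.449490

3.0517 mm/day


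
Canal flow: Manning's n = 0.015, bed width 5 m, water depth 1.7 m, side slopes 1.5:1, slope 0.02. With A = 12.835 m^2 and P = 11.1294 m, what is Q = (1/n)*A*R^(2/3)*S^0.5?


R = A/P = 12.835/11.1294 = 1.153252
Q = (1/0.015) * 12.835 * 1.153252^(2/3) * 0.02^0.5

133.0768 m^3/s


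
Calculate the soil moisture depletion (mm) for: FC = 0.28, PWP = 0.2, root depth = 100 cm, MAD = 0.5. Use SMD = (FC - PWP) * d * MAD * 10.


SMD = (FC - PWP) * d * MAD * 10
SMD = (0.28 - 0.2) * 100 * 0.5 * 10
SMD = 0.0800 * 100 * 0.5 * 10

40.0000 mm


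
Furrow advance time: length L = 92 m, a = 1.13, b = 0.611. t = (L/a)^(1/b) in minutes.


t = (L/a)^(1/b)
t = (92/1.13)^(1/0.611)
t = 81.415929^(1/0.611)

1340.2442 min


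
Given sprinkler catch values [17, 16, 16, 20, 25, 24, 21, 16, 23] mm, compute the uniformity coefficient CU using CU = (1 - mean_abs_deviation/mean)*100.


mean = 19.777778 mm
MAD = 3.135802 mm
CU = (1 - 3.135802/19.777778)*100

84.1448 %


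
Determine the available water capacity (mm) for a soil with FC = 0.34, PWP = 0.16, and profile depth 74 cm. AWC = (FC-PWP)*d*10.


AWC = (FC - PWP) * d * 10
AWC = (0.34 - 0.16) * 74 * 10
AWC = 0.1800 * 74 * 10

133.2000 mm


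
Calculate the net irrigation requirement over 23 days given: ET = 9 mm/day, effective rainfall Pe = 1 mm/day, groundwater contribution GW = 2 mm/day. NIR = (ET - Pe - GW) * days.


Daily deficit = ET - Pe - GW = 9 - 1 - 2 = 6 mm/day
NIR = 6 * 23 = 138 mm

138.0000 mm


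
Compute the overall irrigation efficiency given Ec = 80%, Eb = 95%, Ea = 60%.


Ec = 0.8, Eb = 0.95, Ea = 0.6
E = 0.8 * 0.95 * 0.6 * 100 = 45.6000%

45.6000 %


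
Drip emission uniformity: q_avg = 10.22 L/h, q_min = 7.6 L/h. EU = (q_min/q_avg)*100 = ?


EU = (q_min/q_avg)*100 = (7.6/10.22)*100 = 74.3640%

74.3640 %


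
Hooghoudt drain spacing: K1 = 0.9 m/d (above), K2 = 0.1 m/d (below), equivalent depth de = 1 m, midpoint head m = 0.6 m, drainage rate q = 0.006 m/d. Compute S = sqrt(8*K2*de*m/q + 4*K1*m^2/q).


S^2 = 8*K2*de*m/q + 4*K1*m^2/q
S^2 = 8*0.1*1*0.6/0.006 + 4*0.9*0.6^2/0.006
S = sqrt(296.0000)

17.2047 m


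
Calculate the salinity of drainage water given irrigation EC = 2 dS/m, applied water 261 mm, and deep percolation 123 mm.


EC_dw = EC_iw * D_iw / D_dw
EC_dw = 2 * 261 / 123
EC_dw = 522 / 123

4.2439 dS/m


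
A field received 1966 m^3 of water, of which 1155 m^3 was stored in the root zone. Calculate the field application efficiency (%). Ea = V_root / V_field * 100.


Ea = V_root / V_field * 100 = 1155 / 1966 * 100 = 58.7487%

58.7487 %


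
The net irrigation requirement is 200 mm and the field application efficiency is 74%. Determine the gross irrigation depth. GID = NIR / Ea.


Ea = 74% = 0.74
GID = NIR / Ea = 200 / 0.74 = 270.2703 mm

270.2703 mm


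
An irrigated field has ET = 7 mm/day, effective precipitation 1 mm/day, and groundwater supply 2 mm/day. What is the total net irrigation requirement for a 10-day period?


Daily deficit = ET - Pe - GW = 7 - 1 - 2 = 4 mm/day
NIR = 4 * 10 = 40 mm

40.0000 mm


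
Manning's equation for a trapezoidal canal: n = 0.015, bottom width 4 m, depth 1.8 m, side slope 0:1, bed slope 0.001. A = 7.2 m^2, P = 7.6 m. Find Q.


R = A/P = 7.2/7.6 = 0.947368
Q = (1/0.015) * 7.2 * 0.947368^(2/3) * 0.001^0.5

14.6415 m^3/s


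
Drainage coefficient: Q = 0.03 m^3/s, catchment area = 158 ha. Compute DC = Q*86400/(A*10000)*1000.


DC = Q * 86400 / (A * 10000) * 1000
DC = 0.03 * 86400 / (158 * 10000) * 1000
DC = 2592000.0000 / 1580000

1.6405 mm/day


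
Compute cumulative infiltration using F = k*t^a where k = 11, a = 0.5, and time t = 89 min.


F = k * t^a = 11 * 89^0.5
F = 11 * 9.433981

103.7738 mm


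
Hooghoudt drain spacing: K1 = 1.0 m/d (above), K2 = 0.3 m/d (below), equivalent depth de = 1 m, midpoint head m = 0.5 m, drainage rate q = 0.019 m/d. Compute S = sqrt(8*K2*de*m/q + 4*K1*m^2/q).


S^2 = 8*K2*de*m/q + 4*K1*m^2/q
S^2 = 8*0.3*1*0.5/0.019 + 4*1.0*0.5^2/0.019
S = sqrt(115.7895)

10.7606 m


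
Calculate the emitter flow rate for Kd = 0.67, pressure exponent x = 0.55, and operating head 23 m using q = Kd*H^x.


q = Kd * H^x = 0.67 * 23^0.55 = 0.67 * 5.609838

3.7586 L/h


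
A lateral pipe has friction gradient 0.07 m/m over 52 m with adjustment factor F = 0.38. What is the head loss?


hf = J * L * F = 0.07 * 52 * 0.38 = 1.3832 m

1.3832 m


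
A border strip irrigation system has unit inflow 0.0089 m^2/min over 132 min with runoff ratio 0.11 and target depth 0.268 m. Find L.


L = q*t/((1+r)*Z)
L = 0.0089*132/((1+0.11)*0.268)
L = 1.1748/0.29748

3.9492 m


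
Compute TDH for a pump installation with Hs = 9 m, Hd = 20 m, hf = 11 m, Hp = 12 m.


TDH = Hs + Hd + hf + Hp = 9 + 20 + 11 + 12 = 52

52 m


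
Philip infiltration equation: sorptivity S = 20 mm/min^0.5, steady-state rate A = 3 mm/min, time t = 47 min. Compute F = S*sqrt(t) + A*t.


F = S*sqrt(t) + A*t
F = 20*sqrt(47) + 3*47
F = 20*6.855655 + 141

278.1131 mm


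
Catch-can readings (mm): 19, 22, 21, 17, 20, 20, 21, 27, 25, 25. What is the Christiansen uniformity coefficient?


mean = 21.700000 mm
MAD = 2.440000 mm
CU = (1 - 2.440000/21.700000)*100

88.7558 %


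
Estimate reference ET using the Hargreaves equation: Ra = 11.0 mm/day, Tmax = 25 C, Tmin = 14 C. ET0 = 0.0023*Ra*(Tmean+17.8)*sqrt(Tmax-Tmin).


Tmean = (Tmax + Tmin)/2 = (25 + 14)/2 = 19.5
ET0 = 0.0023 * 11.0 * (19.5 + 17.8) * sqrt(25 - 14)
ET0 = 0.0023 * 11.0 * 37.3 * 3.316625

3.1299 mm/day


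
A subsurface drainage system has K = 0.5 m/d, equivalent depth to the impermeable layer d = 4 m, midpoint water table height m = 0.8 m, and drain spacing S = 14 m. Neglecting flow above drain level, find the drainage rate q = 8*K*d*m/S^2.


q = 8*K*d*m/S^2
q = 8*0.5*4*0.8/14^2
q = 12.8000 / 196

0.0653 m/d


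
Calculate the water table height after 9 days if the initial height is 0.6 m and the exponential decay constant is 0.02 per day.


m = m0 * exp(-k*t)
m = 0.6 * exp(-0.02 * 9)
m = 0.6 * exp(-0.1800)

0.5012 m


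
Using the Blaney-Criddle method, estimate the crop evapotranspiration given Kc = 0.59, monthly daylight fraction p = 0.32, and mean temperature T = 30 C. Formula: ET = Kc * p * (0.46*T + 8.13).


ET = Kc * p * (0.46*T + 8.13)
ET = 0.59 * 0.32 * (0.46*30 + 8.13)
ET = 0.59 * 0.32 * 21.9300

4.1404 mm/day


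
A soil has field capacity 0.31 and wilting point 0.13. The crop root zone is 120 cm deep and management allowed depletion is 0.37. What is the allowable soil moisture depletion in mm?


SMD = (FC - PWP) * d * MAD * 10
SMD = (0.31 - 0.13) * 120 * 0.37 * 10
SMD = 0.1800 * 120 * 0.37 * 10

79.9200 mm


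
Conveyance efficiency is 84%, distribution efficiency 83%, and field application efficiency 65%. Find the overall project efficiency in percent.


Ec = 0.84, Eb = 0.83, Ea = 0.65
E = 0.84 * 0.83 * 0.65 * 100 = 45.3180%

45.3180 %


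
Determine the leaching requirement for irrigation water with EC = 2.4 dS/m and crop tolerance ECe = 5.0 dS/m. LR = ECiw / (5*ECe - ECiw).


LR = ECiw / (5*ECe - ECiw)
LR = 2.4 / (5*5.0 - 2.4)
LR = 2.4 / 22.6000

0.1062


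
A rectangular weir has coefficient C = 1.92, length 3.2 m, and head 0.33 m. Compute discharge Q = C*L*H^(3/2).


Q = C * L * H^(3/2) = 1.92 * 3.2 * 0.33^1.5 = 1.92 * 3.2 * 0.189571

1.1647 m^3/s


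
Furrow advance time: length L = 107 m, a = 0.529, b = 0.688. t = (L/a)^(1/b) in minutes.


t = (L/a)^(1/b)
t = (107/0.529)^(1/0.688)
t = 202.268431^(1/0.688)

2247.1895 min


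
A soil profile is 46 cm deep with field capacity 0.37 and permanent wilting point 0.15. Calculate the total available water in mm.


AWC = (FC - PWP) * d * 10
AWC = (0.37 - 0.15) * 46 * 10
AWC = 0.2200 * 46 * 10

101.2000 mm


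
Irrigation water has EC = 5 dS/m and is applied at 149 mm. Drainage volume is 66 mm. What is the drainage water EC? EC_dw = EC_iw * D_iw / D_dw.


EC_dw = EC_iw * D_iw / D_dw
EC_dw = 5 * 149 / 66
EC_dw = 745 / 66

11.2879 dS/m


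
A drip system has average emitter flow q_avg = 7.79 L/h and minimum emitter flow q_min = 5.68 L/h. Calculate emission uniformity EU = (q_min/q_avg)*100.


EU = (q_min/q_avg)*100 = (5.68/7.79)*100 = 72.9140%

72.9140 %


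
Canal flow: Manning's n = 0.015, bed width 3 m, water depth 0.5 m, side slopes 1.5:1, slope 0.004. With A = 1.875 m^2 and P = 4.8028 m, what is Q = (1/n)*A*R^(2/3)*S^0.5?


R = A/P = 1.875/4.8028 = 0.390397
Q = (1/0.015) * 1.875 * 0.390397^(2/3) * 0.004^0.5

4.2229 m^3/s


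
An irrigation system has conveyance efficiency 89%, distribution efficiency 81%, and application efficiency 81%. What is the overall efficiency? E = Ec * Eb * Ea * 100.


Ec = 0.89, Eb = 0.81, Ea = 0.81
E = 0.89 * 0.81 * 0.81 * 100 = 58.3929%

58.3929 %


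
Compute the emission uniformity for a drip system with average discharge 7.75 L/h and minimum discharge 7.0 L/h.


EU = (q_min/q_avg)*100 = (7.0/7.75)*100 = 90.3226%

90.3226 %


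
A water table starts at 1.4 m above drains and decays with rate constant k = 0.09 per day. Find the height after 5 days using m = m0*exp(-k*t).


m = m0 * exp(-k*t)
m = 1.4 * exp(-0.09 * 5)
m = 1.4 * exp(-0.4500)

0.8927 m


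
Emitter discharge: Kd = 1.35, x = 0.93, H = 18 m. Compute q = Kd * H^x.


q = Kd * H^x = 1.35 * 18^0.93 = 1.35 * 14.702914

19.8489 L/h


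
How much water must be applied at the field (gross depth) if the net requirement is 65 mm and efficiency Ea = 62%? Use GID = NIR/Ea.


Ea = 62% = 0.62
GID = NIR / Ea = 65 / 0.62 = 104.8387 mm

104.8387 mm


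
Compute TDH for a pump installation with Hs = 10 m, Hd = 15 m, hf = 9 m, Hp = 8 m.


TDH = Hs + Hd + hf + Hp = 10 + 15 + 9 + 8 = 42

42 m


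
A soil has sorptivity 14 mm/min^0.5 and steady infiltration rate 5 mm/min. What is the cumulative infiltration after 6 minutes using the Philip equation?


F = S*sqrt(t) + A*t
F = 14*sqrt(6) + 5*6
F = 14*2.449490 + 30

64.2929 mm


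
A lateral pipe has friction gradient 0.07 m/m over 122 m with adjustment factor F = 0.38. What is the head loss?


hf = J * L * F = 0.07 * 122 * 0.38 = 3.2452 m

3.2452 m


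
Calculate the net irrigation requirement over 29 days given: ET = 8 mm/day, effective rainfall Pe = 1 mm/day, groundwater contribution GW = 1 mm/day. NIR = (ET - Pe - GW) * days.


Daily deficit = ET - Pe - GW = 8 - 1 - 1 = 6 mm/day
NIR = 6 * 29 = 174 mm

174.0000 mm


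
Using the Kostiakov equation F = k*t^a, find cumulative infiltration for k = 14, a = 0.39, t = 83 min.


F = k * t^a = 14 * 83^0.39
F = 14 * 5.603256

78.4456 mm


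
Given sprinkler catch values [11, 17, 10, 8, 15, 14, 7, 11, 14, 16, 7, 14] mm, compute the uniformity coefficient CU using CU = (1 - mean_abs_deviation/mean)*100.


mean = 12.000000 mm
MAD = 3.000000 mm
CU = (1 - 3.000000/12.000000)*100

75.0000 %


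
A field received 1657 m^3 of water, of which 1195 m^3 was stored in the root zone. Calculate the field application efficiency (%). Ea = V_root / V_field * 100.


Ea = V_root / V_field * 100 = 1195 / 1657 * 100 = 72.1183%

72.1183 %


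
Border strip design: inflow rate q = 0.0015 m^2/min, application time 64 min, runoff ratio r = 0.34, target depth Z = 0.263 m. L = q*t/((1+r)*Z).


L = q*t/((1+r)*Z)
L = 0.0015*64/((1+0.34)*0.263)
L = 0.096/0.35242

0.2724 m


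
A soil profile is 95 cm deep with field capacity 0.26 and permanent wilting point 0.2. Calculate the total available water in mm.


AWC = (FC - PWP) * d * 10
AWC = (0.26 - 0.2) * 95 * 10
AWC = 0.0600 * 95 * 10

57.0000 mm


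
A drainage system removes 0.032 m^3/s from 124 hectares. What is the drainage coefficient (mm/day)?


DC = Q * 86400 / (A * 10000) * 1000
DC = 0.032 * 86400 / (124 * 10000) * 1000
DC = 2764800.0000 / 1240000

2.2297 mm/day


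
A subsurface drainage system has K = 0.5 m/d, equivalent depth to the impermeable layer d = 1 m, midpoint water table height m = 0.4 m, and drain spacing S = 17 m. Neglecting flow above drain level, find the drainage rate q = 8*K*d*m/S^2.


q = 8*K*d*m/S^2
q = 8*0.5*1*0.4/17^2
q = 1.6000 / 289

0.0055 m/d


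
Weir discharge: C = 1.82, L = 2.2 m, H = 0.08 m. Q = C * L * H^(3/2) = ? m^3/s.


Q = C * L * H^(3/2) = 1.82 * 2.2 * 0.08^1.5 = 1.82 * 2.2 * 0.022627

0.0906 m^3/s


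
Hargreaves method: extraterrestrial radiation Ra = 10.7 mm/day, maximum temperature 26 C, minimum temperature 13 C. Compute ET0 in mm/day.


Tmean = (Tmax + Tmin)/2 = (26 + 13)/2 = 19.5
ET0 = 0.0023 * 10.7 * (19.5 + 17.8) * sqrt(26 - 13)
ET0 = 0.0023 * 10.7 * 37.3 * 3.605551

3.3097 mm/day


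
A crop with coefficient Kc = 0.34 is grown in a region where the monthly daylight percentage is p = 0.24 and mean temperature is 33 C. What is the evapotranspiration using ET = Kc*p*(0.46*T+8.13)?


ET = Kc * p * (0.46*T + 8.13)
ET = 0.34 * 0.24 * (0.46*33 + 8.13)
ET = 0.34 * 0.24 * 23.3100

1.9021 mm/day


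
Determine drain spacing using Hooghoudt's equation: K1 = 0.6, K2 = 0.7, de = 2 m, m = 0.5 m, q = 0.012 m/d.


S^2 = 8*K2*de*m/q + 4*K1*m^2/q
S^2 = 8*0.7*2*0.5/0.012 + 4*0.6*0.5^2/0.012
S = sqrt(516.6667)

22.7303 m


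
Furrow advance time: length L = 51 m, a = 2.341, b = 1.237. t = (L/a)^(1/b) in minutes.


t = (L/a)^(1/b)
t = (51/2.341)^(1/1.237)
t = 21.785562^(1/1.237)

12.0722 min


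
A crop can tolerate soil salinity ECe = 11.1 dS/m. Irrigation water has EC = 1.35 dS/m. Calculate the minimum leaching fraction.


LR = ECiw / (5*ECe - ECiw)
LR = 1.35 / (5*11.1 - 1.35)
LR = 1.35 / 54.1500

0.0249


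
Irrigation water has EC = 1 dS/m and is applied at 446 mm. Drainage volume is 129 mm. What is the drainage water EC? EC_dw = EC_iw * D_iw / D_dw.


EC_dw = EC_iw * D_iw / D_dw
EC_dw = 1 * 446 / 129
EC_dw = 446 / 129

3.4574 dS/m


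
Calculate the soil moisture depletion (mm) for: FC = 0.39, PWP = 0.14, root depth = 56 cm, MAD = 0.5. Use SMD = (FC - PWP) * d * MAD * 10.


SMD = (FC - PWP) * d * MAD * 10
SMD = (0.39 - 0.14) * 56 * 0.5 * 10
SMD = 0.2500 * 56 * 0.5 * 10

70.0000 mm


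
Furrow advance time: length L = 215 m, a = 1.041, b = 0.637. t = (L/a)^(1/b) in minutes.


t = (L/a)^(1/b)
t = (215/1.041)^(1/0.637)
t = 206.532181^(1/0.637)

4307.2855 min


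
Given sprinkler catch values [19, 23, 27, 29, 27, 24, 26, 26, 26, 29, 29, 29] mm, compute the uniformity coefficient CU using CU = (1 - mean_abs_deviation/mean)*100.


mean = 26.166667 mm
MAD = 2.166667 mm
CU = (1 - 2.166667/26.166667)*100

91.7197 %


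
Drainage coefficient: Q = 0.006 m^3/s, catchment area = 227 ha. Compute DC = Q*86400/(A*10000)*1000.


DC = Q * 86400 / (A * 10000) * 1000
DC = 0.006 * 86400 / (227 * 10000) * 1000
DC = 518400.0000 / 2270000

0.2284 mm/day


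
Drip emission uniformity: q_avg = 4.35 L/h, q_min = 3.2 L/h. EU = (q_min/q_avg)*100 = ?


EU = (q_min/q_avg)*100 = (3.2/4.35)*100 = 73.5632%

73.5632 %


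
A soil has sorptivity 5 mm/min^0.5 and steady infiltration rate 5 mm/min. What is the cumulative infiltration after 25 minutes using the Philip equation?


F = S*sqrt(t) + A*t
F = 5*sqrt(25) + 5*25
F = 5*5.000000 + 125

150.0000 mm


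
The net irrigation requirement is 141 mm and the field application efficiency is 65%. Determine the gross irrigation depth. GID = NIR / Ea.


Ea = 65% = 0.65
GID = NIR / Ea = 141 / 0.65 = 216.9231 mm

216.9231 mm


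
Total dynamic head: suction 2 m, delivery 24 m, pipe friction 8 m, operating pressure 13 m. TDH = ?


TDH = Hs + Hd + hf + Hp = 2 + 24 + 8 + 13 = 47

47 m


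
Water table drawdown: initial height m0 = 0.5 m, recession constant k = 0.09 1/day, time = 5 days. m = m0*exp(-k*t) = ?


m = m0 * exp(-k*t)
m = 0.5 * exp(-0.09 * 5)
m = 0.5 * exp(-0.4500)

0.3188 m


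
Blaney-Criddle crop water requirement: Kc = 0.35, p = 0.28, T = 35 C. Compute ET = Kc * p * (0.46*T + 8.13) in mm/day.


ET = Kc * p * (0.46*T + 8.13)
ET = 0.35 * 0.28 * (0.46*35 + 8.13)
ET = 0.35 * 0.28 * 24.2300

2.3745 mm/day


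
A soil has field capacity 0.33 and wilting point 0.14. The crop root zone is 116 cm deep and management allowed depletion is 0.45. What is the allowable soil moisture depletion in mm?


SMD = (FC - PWP) * d * MAD * 10
SMD = (0.33 - 0.14) * 116 * 0.45 * 10
SMD = 0.1900 * 116 * 0.45 * 10

99.1800 mm


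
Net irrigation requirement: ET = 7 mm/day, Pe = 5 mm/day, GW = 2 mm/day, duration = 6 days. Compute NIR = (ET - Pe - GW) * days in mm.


Daily deficit = ET - Pe - GW = 7 - 5 - 2 = 0 mm/day
NIR = 0 * 6 = 0 mm

0 mm


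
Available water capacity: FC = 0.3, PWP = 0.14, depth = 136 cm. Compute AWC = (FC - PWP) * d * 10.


AWC = (FC - PWP) * d * 10
AWC = (0.3 - 0.14) * 136 * 10
AWC = 0.1600 * 136 * 10

217.6000 mm


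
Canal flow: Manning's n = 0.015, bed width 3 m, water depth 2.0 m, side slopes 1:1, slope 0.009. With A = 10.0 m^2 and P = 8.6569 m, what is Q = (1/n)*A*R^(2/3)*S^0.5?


R = A/P = 10.0/8.6569 = 1.155148
Q = (1/0.015) * 10.0 * 1.155148^(2/3) * 0.009^0.5

69.6287 m^3/s


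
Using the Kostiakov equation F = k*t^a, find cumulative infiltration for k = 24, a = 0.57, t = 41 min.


F = k * t^a = 24 * 41^0.57
F = 24 * 8.303990

199.2958 mm


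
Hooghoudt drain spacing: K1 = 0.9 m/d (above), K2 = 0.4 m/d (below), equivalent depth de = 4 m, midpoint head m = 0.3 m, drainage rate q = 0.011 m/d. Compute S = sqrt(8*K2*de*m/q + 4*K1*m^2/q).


S^2 = 8*K2*de*m/q + 4*K1*m^2/q
S^2 = 8*0.4*4*0.3/0.011 + 4*0.9*0.3^2/0.011
S = sqrt(378.5455)

19.4562 m


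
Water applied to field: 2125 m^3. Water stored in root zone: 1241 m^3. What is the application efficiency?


Ea = V_root / V_field * 100 = 1241 / 2125 * 100 = 58.4000%

58.4000 %


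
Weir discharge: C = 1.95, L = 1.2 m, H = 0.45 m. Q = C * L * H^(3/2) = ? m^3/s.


Q = C * L * H^(3/2) = 1.95 * 1.2 * 0.45^1.5 = 1.95 * 1.2 * 0.301869

0.7064 m^3/s


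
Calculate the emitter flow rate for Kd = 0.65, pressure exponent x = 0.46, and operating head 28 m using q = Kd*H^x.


q = Kd * H^x = 0.65 * 28^0.46 = 0.65 * 4.631191

3.0103 L/h


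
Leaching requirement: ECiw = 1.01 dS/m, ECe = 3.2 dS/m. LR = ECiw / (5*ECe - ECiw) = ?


LR = ECiw / (5*ECe - ECiw)
LR = 1.01 / (5*3.2 - 1.01)
LR = 1.01 / 14.9900

0.0674


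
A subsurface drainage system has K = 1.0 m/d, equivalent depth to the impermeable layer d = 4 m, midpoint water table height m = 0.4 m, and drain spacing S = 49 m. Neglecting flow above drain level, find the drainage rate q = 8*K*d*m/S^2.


q = 8*K*d*m/S^2
q = 8*1.0*4*0.4/49^2
q = 12.8000 / 2401

0.0053 m/d


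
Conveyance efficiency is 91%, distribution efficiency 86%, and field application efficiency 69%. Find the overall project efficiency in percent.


Ec = 0.91, Eb = 0.86, Ea = 0.69
E = 0.91 * 0.86 * 0.69 * 100 = 53.9994%

53.9994 %


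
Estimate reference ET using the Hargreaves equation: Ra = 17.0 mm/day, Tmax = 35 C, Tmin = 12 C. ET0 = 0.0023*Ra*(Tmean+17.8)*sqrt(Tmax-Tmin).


Tmean = (Tmax + Tmin)/2 = (35 + 12)/2 = 23.5
ET0 = 0.0023 * 17.0 * (23.5 + 17.8) * sqrt(35 - 12)
ET0 = 0.0023 * 17.0 * 41.3 * 4.795832

7.7445 mm/day


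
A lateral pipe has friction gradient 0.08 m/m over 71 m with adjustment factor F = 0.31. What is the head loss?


hf = J * L * F = 0.08 * 71 * 0.31 = 1.7608 m

1.7608 m


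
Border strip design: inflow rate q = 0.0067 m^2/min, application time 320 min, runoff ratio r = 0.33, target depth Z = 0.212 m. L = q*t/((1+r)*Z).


L = q*t/((1+r)*Z)
L = 0.0067*320/((1+0.33)*0.212)
L = 2.144/0.28196

7.6039 m


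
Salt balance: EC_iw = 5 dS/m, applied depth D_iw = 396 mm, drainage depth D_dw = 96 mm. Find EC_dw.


EC_dw = EC_iw * D_iw / D_dw
EC_dw = 5 * 396 / 96
EC_dw = 1980 / 96

20.6250 dS/m


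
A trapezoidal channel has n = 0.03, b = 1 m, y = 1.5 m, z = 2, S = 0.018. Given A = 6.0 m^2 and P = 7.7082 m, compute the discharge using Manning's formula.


R = A/P = 6.0/7.7082 = 0.778392
Q = (1/0.03) * 6.0 * 0.778392^(2/3) * 0.018^0.5

22.7055 m^3/s


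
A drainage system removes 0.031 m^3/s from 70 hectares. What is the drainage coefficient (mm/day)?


DC = Q * 86400 / (A * 10000) * 1000
DC = 0.031 * 86400 / (70 * 10000) * 1000
DC = 2678400.0000 / 700000

3.8263 mm/day


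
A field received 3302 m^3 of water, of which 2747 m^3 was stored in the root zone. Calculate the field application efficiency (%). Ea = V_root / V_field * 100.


Ea = V_root / V_field * 100 = 2747 / 3302 * 100 = 83.1920%

83.1920 %


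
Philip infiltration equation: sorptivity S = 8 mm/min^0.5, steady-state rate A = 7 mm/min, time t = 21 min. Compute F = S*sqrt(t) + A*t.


F = S*sqrt(t) + A*t
F = 8*sqrt(21) + 7*21
F = 8*4.582576 + 147

183.6606 mm


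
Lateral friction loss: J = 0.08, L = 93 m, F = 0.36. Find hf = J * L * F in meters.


hf = J * L * F = 0.08 * 93 * 0.36 = 2.6784 m

2.6784 m


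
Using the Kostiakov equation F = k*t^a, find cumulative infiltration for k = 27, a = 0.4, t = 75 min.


F = k * t^a = 27 * 75^0.4
F = 27 * 5.623731

151.8407 mm


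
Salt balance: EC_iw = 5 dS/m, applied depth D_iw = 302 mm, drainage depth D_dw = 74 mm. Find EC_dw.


EC_dw = EC_iw * D_iw / D_dw
EC_dw = 5 * 302 / 74
EC_dw = 1510 / 74

20.4054 dS/m


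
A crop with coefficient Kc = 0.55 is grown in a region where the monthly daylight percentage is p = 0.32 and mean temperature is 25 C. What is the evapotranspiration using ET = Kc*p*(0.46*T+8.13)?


ET = Kc * p * (0.46*T + 8.13)
ET = 0.55 * 0.32 * (0.46*25 + 8.13)
ET = 0.55 * 0.32 * 19.6300

3.4549 mm/day


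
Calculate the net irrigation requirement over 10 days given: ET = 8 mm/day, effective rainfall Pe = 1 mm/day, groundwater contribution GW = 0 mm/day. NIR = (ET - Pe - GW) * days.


Daily deficit = ET - Pe - GW = 8 - 1 - 0 = 7 mm/day
NIR = 7 * 10 = 70 mm

70.0000 mm


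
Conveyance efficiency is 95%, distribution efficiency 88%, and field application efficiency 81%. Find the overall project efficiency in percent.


Ec = 0.95, Eb = 0.88, Ea = 0.81
E = 0.95 * 0.88 * 0.81 * 100 = 67.7160%

67.7160 %


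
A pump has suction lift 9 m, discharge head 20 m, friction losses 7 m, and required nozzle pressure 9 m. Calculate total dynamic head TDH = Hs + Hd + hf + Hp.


TDH = Hs + Hd + hf + Hp = 9 + 20 + 7 + 9 = 45

45 m


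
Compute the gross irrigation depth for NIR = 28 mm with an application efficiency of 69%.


Ea = 69% = 0.69
GID = NIR / Ea = 28 / 0.69 = 40.5797 mm

40.5797 mm


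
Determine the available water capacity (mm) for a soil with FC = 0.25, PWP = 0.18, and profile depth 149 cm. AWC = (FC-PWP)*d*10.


AWC = (FC - PWP) * d * 10
AWC = (0.25 - 0.18) * 149 * 10
AWC = 0.0700 * 149 * 10

104.3000 mm


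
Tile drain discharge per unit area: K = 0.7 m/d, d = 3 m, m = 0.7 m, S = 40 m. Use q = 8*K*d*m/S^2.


q = 8*K*d*m/S^2
q = 8*0.7*3*0.7/40^2
q = 11.7600 / 1600

0.0073 m/d


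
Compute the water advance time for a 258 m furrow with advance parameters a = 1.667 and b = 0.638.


t = (L/a)^(1/b)
t = (258/1.667)^(1/0.638)
t = 154.769046^(1/0.638)

2704.6231 min


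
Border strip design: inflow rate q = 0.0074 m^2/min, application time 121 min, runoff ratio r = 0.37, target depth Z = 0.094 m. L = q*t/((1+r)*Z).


L = q*t/((1+r)*Z)
L = 0.0074*121/((1+0.37)*0.094)
L = 0.8954/0.12878

6.9529 m


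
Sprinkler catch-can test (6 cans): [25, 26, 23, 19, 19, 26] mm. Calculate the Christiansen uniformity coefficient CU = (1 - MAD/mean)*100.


mean = 23.000000 mm
MAD = 2.666667 mm
CU = (1 - 2.666667/23.000000)*100

88.4058 %


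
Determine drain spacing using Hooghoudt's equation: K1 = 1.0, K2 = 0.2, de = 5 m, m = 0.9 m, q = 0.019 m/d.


S^2 = 8*K2*de*m/q + 4*K1*m^2/q
S^2 = 8*0.2*5*0.9/0.019 + 4*1.0*0.9^2/0.019
S = sqrt(549.4737)

23.4409 m


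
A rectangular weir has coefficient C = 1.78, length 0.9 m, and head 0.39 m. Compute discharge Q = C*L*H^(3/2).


Q = C * L * H^(3/2) = 1.78 * 0.9 * 0.39^1.5 = 1.78 * 0.9 * 0.243555

0.3902 m^3/s


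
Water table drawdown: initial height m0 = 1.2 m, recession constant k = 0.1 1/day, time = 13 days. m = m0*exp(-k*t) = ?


m = m0 * exp(-k*t)
m = 1.2 * exp(-0.1 * 13)
m = 1.2 * exp(-1.3000)

0.3270 m


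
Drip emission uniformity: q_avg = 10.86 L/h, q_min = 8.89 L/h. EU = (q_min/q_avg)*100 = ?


EU = (q_min/q_avg)*100 = (8.89/10.86)*100 = 81.8600%

81.8600 %


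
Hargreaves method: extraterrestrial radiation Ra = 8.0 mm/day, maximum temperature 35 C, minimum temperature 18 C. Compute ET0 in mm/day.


Tmean = (Tmax + Tmin)/2 = (35 + 18)/2 = 26.5
ET0 = 0.0023 * 8.0 * (26.5 + 17.8) * sqrt(35 - 18)
ET0 = 0.0023 * 8.0 * 44.3 * 4.123106

3.3608 mm/day


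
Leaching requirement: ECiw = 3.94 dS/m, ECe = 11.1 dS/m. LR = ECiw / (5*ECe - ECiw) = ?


LR = ECiw / (5*ECe - ECiw)
LR = 3.94 / (5*11.1 - 3.94)
LR = 3.94 / 51.5600

0.0764


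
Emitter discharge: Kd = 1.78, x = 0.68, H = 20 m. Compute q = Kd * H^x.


q = Kd * H^x = 1.78 * 20^0.68 = 1.78 * 7.668323

13.6496 L/h


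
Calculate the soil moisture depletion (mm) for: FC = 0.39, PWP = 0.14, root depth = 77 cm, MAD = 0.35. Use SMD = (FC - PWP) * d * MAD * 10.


SMD = (FC - PWP) * d * MAD * 10
SMD = (0.39 - 0.14) * 77 * 0.35 * 10
SMD = 0.2500 * 77 * 0.35 * 10

67.3750 mm


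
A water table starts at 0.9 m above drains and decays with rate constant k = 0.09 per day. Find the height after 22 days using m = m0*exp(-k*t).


m = m0 * exp(-k*t)
m = 0.9 * exp(-0.09 * 22)
m = 0.9 * exp(-1.9800)

0.1243 m


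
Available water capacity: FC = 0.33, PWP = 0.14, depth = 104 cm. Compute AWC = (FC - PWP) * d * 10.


AWC = (FC - PWP) * d * 10
AWC = (0.33 - 0.14) * 104 * 10
AWC = 0.1900 * 104 * 10

197.6000 mm


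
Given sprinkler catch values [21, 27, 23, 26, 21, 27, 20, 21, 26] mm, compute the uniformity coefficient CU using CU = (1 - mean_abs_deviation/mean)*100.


mean = 23.555556 mm
MAD = 2.617284 mm
CU = (1 - 2.617284/23.555556)*100

88.8889 %


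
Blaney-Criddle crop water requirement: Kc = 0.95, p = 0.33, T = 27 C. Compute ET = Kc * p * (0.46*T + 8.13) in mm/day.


ET = Kc * p * (0.46*T + 8.13)
ET = 0.95 * 0.33 * (0.46*27 + 8.13)
ET = 0.95 * 0.33 * 20.5500

6.4424 mm/day


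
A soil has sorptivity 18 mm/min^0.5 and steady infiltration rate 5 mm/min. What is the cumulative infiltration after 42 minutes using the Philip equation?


F = S*sqrt(t) + A*t
F = 18*sqrt(42) + 5*42
F = 18*6.480741 + 210

326.6533 mm


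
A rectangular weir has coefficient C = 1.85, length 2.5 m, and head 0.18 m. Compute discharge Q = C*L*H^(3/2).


Q = C * L * H^(3/2) = 1.85 * 2.5 * 0.18^1.5 = 1.85 * 2.5 * 0.076368

0.3532 m^3/s


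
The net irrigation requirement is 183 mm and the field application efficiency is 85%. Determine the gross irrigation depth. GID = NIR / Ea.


Ea = 85% = 0.85
GID = NIR / Ea = 183 / 0.85 = 215.2941 mm

215.2941 mm


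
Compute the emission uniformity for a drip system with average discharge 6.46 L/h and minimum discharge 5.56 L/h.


EU = (q_min/q_avg)*100 = (5.56/6.46)*100 = 86.0681%

86.0681 %


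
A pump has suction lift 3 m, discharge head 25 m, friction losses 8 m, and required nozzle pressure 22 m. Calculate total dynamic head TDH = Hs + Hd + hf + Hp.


TDH = Hs + Hd + hf + Hp = 3 + 25 + 8 + 22 = 58

58 m


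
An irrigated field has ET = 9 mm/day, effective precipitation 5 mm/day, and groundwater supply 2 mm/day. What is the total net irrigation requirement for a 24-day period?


Daily deficit = ET - Pe - GW = 9 - 5 - 2 = 2 mm/day
NIR = 2 * 24 = 48 mm

48.0000 mm


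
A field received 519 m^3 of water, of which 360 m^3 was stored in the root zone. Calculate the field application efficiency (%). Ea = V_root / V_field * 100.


Ea = V_root / V_field * 100 = 360 / 519 * 100 = 69.3642%

69.3642 %


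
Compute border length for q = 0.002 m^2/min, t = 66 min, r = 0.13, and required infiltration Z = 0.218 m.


L = q*t/((1+r)*Z)
L = 0.002*66/((1+0.13)*0.218)
L = 0.132/0.24634

0.5358 m


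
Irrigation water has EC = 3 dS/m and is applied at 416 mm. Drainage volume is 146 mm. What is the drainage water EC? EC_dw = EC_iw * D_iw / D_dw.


EC_dw = EC_iw * D_iw / D_dw
EC_dw = 3 * 416 / 146
EC_dw = 1248 / 146

8.5479 dS/m


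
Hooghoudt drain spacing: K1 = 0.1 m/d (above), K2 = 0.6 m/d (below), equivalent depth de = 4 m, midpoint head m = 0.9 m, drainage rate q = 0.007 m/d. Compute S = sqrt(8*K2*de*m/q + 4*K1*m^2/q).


S^2 = 8*K2*de*m/q + 4*K1*m^2/q
S^2 = 8*0.6*4*0.9/0.007 + 4*0.1*0.9^2/0.007
S = sqrt(2514.8571)

50.1484 m


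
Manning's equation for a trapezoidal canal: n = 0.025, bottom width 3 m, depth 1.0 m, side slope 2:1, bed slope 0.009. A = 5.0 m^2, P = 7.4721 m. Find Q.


R = A/P = 5.0/7.4721 = 0.669156
Q = (1/0.025) * 5.0 * 0.669156^(2/3) * 0.009^0.5

14.5156 m^3/s


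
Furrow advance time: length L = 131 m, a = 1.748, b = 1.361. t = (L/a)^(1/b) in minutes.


t = (L/a)^(1/b)
t = (131/1.748)^(1/1.361)
t = 74.942792^(1/1.361)

23.8487 min


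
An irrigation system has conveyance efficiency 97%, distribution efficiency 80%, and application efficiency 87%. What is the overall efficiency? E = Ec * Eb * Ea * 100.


Ec = 0.97, Eb = 0.8, Ea = 0.87
E = 0.97 * 0.8 * 0.87 * 100 = 67.5120%

67.5120 %


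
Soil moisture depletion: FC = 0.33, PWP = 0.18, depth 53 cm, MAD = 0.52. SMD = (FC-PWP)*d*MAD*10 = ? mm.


SMD = (FC - PWP) * d * MAD * 10
SMD = (0.33 - 0.18) * 53 * 0.52 * 10
SMD = 0.1500 * 53 * 0.52 * 10

41.3400 mm


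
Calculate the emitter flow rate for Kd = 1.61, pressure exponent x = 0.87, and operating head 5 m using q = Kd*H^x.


q = Kd * H^x = 1.61 * 5^0.87 = 1.61 * 4.056056

6.5303 L/h


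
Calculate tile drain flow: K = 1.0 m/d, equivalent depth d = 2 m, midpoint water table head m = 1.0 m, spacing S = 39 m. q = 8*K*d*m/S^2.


q = 8*K*d*m/S^2
q = 8*1.0*2*1.0/39^2
q = 16.0000 / 1521

0.0105 m/d


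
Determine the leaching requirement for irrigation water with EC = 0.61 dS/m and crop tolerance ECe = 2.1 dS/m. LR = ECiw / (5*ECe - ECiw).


LR = ECiw / (5*ECe - ECiw)
LR = 0.61 / (5*2.1 - 0.61)
LR = 0.61 / 9.8900

0.0617


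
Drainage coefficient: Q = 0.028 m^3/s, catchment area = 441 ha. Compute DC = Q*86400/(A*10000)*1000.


DC = Q * 86400 / (A * 10000) * 1000
DC = 0.028 * 86400 / (441 * 10000) * 1000
DC = 2419200.0000 / 4410000

0.5486 mm/day


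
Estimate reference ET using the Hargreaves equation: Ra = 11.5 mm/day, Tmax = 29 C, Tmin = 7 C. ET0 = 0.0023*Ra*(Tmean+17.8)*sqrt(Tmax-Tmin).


Tmean = (Tmax + Tmin)/2 = (29 + 7)/2 = 18.0
ET0 = 0.0023 * 11.5 * (18.0 + 17.8) * sqrt(29 - 7)
ET0 = 0.0023 * 11.5 * 35.8 * 4.690416

4.4414 mm/day


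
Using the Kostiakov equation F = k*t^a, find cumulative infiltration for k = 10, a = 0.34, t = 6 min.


F = k * t^a = 10 * 6^0.34
F = 10 * 1.838956

18.3896 mm


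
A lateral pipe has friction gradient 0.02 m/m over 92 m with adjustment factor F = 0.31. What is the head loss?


hf = J * L * F = 0.02 * 92 * 0.31 = 0.5704 m

0.5704 m


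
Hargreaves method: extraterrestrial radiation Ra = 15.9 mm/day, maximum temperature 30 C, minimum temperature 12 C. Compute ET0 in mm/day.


Tmean = (Tmax + Tmin)/2 = (30 + 12)/2 = 21.0
ET0 = 0.0023 * 15.9 * (21.0 + 17.8) * sqrt(30 - 12)
ET0 = 0.0023 * 15.9 * 38.8 * 4.242641

6.0200 mm/day


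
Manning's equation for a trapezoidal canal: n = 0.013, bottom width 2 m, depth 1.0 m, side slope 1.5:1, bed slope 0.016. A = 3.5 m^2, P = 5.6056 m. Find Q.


R = A/P = 3.5/5.6056 = 0.624376
Q = (1/0.013) * 3.5 * 0.624376^(2/3) * 0.016^0.5

24.8780 m^3/s


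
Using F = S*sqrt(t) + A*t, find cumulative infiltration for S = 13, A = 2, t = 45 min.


F = S*sqrt(t) + A*t
F = 13*sqrt(45) + 2*45
F = 13*6.708204 + 90

177.2067 mm


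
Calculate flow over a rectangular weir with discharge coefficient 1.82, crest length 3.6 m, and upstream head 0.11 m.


Q = C * L * H^(3/2) = 1.82 * 3.6 * 0.11^1.5 = 1.82 * 3.6 * 0.036483

0.2390 m^3/s


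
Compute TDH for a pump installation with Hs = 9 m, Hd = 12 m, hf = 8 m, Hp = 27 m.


TDH = Hs + Hd + hf + Hp = 9 + 12 + 8 + 27 = 56

56 m


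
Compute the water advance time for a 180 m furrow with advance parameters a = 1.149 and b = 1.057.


t = (L/a)^(1/b)
t = (180/1.149)^(1/1.057)
t = 156.657963^(1/1.057)

119.2853 min


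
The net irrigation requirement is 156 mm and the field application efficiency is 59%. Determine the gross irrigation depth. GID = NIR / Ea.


Ea = 59% = 0.59
GID = NIR / Ea = 156 / 0.59 = 264.4068 mm

264.4068 mm


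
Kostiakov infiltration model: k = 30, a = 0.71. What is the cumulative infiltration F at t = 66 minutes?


F = k * t^a = 30 * 66^0.71
F = 30 * 19.582863

587.4859 mm


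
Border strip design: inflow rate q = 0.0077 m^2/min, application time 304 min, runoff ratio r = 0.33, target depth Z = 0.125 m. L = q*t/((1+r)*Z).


L = q*t/((1+r)*Z)
L = 0.0077*304/((1+0.33)*0.125)
L = 2.3408/0.16625

14.0800 m


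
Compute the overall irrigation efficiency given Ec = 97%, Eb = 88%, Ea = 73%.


Ec = 0.97, Eb = 0.88, Ea = 0.73
E = 0.97 * 0.88 * 0.73 * 100 = 62.3128%

62.3128 %


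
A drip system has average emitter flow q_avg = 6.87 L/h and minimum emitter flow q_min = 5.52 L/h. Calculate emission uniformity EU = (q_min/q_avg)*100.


EU = (q_min/q_avg)*100 = (5.52/6.87)*100 = 80.3493%

80.3493 %


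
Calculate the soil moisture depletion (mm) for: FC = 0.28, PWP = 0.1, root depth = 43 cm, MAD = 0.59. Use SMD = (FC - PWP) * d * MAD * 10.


SMD = (FC - PWP) * d * MAD * 10
SMD = (0.28 - 0.1) * 43 * 0.59 * 10
SMD = 0.1800 * 43 * 0.59 * 10

45.6660 mm


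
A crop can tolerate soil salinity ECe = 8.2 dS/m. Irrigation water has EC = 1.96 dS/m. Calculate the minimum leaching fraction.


LR = ECiw / (5*ECe - ECiw)
LR = 1.96 / (5*8.2 - 1.96)
LR = 1.96 / 39.0400

0.0502


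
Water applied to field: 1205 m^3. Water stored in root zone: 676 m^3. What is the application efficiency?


Ea = V_root / V_field * 100 = 676 / 1205 * 100 = 56.0996%

56.0996 %


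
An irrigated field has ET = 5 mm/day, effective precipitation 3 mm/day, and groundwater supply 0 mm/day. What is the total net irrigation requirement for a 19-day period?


Daily deficit = ET - Pe - GW = 5 - 3 - 0 = 2 mm/day
NIR = 2 * 19 = 38 mm

38.0000 mm


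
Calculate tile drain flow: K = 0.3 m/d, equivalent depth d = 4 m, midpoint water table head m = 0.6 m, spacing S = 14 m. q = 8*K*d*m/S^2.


q = 8*K*d*m/S^2
q = 8*0.3*4*0.6/14^2
q = 5.7600 / 196

0.0294 m/d


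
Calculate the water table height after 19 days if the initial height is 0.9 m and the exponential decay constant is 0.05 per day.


m = m0 * exp(-k*t)
m = 0.9 * exp(-0.05 * 19)
m = 0.9 * exp(-0.9500)

0.3481 m


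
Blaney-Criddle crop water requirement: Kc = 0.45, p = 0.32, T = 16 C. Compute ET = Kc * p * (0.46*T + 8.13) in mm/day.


ET = Kc * p * (0.46*T + 8.13)
ET = 0.45 * 0.32 * (0.46*16 + 8.13)
ET = 0.45 * 0.32 * 15.4900

2.2306 mm/day


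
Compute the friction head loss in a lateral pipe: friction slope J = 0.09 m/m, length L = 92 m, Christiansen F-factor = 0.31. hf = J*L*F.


hf = J * L * F = 0.09 * 92 * 0.31 = 2.5668 m

2.5668 m


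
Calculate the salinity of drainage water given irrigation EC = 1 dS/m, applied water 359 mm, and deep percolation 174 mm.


EC_dw = EC_iw * D_iw / D_dw
EC_dw = 1 * 359 / 174
EC_dw = 359 / 174

2.0632 dS/m


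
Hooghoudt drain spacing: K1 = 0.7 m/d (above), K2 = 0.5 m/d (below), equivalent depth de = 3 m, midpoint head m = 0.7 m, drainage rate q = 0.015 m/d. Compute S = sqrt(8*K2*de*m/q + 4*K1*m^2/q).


S^2 = 8*K2*de*m/q + 4*K1*m^2/q
S^2 = 8*0.5*3*0.7/0.015 + 4*0.7*0.7^2/0.015
S = sqrt(651.4667)

25.5238 m


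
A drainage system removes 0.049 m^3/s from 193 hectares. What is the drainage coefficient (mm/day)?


DC = Q * 86400 / (A * 10000) * 1000
DC = 0.049 * 86400 / (193 * 10000) * 1000
DC = 4233600.0000 / 1930000

2.1936 mm/day


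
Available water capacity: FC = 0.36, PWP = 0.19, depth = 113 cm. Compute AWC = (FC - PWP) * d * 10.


AWC = (FC - PWP) * d * 10
AWC = (0.36 - 0.19) * 113 * 10
AWC = 0.1700 * 113 * 10

192.1000 mm


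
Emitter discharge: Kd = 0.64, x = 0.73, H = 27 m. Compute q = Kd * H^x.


q = Kd * H^x = 0.64 * 27^0.73 = 0.64 * 11.089081

7.0970 L/h


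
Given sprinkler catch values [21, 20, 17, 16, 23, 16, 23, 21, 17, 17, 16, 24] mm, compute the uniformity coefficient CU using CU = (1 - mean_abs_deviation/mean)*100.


mean = 19.250000 mm
MAD = 2.750000 mm
CU = (1 - 2.750000/19.250000)*100

85.7143 %


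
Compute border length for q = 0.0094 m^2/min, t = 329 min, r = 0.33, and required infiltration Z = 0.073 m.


L = q*t/((1+r)*Z)
L = 0.0094*329/((1+0.33)*0.073)
L = 3.0926/0.09709

31.8529 m


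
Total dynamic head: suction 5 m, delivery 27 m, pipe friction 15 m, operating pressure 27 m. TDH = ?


TDH = Hs + Hd + hf + Hp = 5 + 27 + 15 + 27 = 74

74 m


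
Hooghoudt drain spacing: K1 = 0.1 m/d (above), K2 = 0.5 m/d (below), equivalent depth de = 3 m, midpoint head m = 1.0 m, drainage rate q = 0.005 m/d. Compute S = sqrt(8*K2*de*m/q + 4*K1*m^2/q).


S^2 = 8*K2*de*m/q + 4*K1*m^2/q
S^2 = 8*0.5*3*1.0/0.005 + 4*0.1*1.0^2/0.005
S = sqrt(2480.0000)

49.7996 m


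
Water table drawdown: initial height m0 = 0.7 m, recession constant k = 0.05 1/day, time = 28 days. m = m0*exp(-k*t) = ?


m = m0 * exp(-k*t)
m = 0.7 * exp(-0.05 * 28)
m = 0.7 * exp(-1.4000)

0.1726 m


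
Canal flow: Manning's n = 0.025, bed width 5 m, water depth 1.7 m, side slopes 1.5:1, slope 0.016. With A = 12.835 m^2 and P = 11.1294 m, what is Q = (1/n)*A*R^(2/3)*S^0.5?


R = A/P = 12.835/11.1294 = 1.153252
Q = (1/0.025) * 12.835 * 1.153252^(2/3) * 0.016^0.5

71.4165 m^3/s


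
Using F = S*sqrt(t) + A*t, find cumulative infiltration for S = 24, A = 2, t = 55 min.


F = S*sqrt(t) + A*t
F = 24*sqrt(55) + 2*55
F = 24*7.416198 + 110

287.9888 mm


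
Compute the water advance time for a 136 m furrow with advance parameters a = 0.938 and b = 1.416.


t = (L/a)^(1/b)
t = (136/0.938)^(1/1.416)
t = 144.989339^(1/1.416)

33.6022 min
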